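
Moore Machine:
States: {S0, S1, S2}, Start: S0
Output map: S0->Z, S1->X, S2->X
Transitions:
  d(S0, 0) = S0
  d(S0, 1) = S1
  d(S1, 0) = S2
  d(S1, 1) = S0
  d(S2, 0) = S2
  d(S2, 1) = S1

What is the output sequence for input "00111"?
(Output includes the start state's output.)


Start: S0 (output Z)
  --0--> S0 (output Z)
  --0--> S0 (output Z)
  --1--> S1 (output X)
  --1--> S0 (output Z)
  --1--> S1 (output X)

"ZZZXZX"


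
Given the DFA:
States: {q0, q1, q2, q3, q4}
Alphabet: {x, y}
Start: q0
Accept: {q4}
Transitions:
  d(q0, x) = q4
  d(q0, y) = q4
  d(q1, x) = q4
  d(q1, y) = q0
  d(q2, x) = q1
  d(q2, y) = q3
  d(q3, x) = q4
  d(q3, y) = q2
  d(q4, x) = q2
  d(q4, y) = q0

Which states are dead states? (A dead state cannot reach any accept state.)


Forward reachability from each state:
  q0 -> reaches accept state q4 (live)
  q1 -> reaches accept state q4 (live)
  q2 -> reaches accept state q4 (live)
  q3 -> reaches accept state q4 (live)
  q4 -> reaches accept state q4 (live)

None (all states can reach an accept state)


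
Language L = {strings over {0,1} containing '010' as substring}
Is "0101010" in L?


'010' occurs at index 0

Yes, "0101010" is in L


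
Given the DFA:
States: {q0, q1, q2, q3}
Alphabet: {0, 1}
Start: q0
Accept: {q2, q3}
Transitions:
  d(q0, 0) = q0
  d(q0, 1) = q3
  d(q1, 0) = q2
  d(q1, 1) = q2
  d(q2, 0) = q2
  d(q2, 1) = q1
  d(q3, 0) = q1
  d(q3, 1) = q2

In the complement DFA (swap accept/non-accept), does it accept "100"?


Trace: q0 -> q3 -> q1 -> q2
Final: q2
Original accept: {q2, q3}
Complement: q2 is in original accept

No, complement rejects (original accepts)


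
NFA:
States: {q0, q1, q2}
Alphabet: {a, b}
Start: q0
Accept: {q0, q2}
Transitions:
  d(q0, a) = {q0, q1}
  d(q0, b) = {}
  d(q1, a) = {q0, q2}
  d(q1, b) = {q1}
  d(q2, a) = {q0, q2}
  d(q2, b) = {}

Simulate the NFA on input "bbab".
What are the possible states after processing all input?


Start: {q0}
  --b--> {}
  --b--> {}
  --a--> {}
  --b--> {}

{} (empty set, no valid transitions)


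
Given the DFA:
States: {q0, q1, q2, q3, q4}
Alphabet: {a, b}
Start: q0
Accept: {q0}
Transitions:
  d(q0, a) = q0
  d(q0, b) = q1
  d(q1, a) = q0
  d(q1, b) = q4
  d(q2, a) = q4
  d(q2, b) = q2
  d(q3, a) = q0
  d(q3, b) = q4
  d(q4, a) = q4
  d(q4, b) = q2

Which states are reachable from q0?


BFS from q0:
  layer 0: {q0}
  layer 1: {q1}
  layer 2: {q4}
  layer 3: {q2}

{q0, q1, q2, q4}


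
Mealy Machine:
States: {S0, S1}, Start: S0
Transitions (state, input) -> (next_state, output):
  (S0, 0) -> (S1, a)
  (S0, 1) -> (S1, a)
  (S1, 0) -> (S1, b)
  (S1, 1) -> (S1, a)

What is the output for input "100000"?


Step-by-step:
  (S0, 1) -> (S1, a)
  (S1, 0) -> (S1, b)
  (S1, 0) -> (S1, b)
  (S1, 0) -> (S1, b)
  (S1, 0) -> (S1, b)
  (S1, 0) -> (S1, b)

"abbbbb"


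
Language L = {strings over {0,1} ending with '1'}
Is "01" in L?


last symbol = '1'

Yes, "01" is in L


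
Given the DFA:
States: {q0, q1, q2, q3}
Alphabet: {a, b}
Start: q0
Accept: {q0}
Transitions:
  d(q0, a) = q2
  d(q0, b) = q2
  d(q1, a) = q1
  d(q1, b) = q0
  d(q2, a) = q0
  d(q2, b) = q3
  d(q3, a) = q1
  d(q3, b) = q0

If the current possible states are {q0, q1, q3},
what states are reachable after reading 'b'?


Apply transition on 'b' from each current state:
  d(q0, b) = q2
  d(q1, b) = q0
  d(q3, b) = q0

{q0, q2}


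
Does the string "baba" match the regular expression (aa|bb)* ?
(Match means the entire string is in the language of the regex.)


|string| = 4; first = 'b'; last = 'a'

No, "baba" does not match (aa|bb)*


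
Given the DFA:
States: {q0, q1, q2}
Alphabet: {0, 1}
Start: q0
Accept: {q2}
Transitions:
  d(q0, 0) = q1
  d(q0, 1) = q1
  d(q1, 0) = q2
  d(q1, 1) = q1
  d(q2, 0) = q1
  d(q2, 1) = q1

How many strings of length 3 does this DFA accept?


Enumerating all length-3 strings:
  "000" -> q1 [reject]
  "001" -> q1 [reject]
  "010" -> q2 [accept]
  "011" -> q1 [reject]
  "100" -> q1 [reject]
  "101" -> q1 [reject]
  "110" -> q2 [accept]
  "111" -> q1 [reject]

2 out of 8


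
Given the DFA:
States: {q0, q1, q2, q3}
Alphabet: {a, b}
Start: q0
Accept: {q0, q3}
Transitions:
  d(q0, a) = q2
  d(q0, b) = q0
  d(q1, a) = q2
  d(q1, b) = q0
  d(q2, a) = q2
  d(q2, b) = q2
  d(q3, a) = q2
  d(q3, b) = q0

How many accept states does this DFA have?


Accept states listed: {q0, q3}
Counting: q0(1) q3(2)

2


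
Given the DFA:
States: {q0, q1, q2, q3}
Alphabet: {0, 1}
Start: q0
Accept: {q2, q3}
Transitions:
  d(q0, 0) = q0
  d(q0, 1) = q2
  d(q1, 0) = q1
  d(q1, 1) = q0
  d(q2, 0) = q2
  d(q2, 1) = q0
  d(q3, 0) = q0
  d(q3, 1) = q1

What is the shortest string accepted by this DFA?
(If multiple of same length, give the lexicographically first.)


BFS by string length (lex-first path to each state shown):
  len 0: q0<-""
  len 1: q0<-"0", q2<-"1"
Found accept state at length 1.

"1"


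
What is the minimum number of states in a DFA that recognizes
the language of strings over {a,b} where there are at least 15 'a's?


States: count = 0, 1, ..., 14, and a final '>= 15' state.
Total: 15 + 1 = 16. Accept = '>= 15' state.

16


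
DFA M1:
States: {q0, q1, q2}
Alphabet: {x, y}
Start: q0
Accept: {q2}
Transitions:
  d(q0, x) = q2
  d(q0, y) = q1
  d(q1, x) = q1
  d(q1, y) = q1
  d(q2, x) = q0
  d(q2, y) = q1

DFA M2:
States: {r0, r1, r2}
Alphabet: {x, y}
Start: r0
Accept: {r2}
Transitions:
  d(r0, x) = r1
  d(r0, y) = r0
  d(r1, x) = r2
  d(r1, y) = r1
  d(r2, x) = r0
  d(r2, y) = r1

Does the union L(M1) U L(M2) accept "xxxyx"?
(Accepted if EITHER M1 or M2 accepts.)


M1: final=q1 accepted=False
M2: final=r1 accepted=False

No, union rejects (neither accepts)


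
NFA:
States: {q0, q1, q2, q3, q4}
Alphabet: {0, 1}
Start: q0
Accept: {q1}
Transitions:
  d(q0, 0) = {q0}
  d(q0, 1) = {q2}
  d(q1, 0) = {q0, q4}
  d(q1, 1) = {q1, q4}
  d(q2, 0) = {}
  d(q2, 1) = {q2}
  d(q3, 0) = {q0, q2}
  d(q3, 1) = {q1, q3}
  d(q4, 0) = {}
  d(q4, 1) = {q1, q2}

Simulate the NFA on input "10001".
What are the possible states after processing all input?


Start: {q0}
  --1--> {q2}
  --0--> {}
  --0--> {}
  --0--> {}
  --1--> {}

{} (empty set, no valid transitions)


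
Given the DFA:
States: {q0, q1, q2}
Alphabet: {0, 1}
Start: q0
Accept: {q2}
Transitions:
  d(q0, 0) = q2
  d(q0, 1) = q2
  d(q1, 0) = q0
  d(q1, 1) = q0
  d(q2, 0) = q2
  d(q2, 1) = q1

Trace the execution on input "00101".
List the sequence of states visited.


Input: 00101
d(q0, 0) = q2
d(q2, 0) = q2
d(q2, 1) = q1
d(q1, 0) = q0
d(q0, 1) = q2


q0 -> q2 -> q2 -> q1 -> q0 -> q2


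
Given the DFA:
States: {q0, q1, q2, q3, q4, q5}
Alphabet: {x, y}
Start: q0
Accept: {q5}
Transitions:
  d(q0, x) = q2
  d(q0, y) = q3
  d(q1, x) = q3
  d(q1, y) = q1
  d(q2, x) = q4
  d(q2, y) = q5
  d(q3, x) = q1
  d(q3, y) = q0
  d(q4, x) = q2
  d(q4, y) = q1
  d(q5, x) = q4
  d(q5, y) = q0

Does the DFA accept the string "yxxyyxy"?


Trace: q0 -> q3 -> q1 -> q3 -> q0 -> q3 -> q1 -> q1
Final state: q1
Accept states: {q5}

No, rejected (final state q1 is not an accept state)


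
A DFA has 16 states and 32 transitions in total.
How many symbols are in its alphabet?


Each state has exactly one transition per symbol.
|alphabet| = transitions / states = 32 / 16 = 2

2


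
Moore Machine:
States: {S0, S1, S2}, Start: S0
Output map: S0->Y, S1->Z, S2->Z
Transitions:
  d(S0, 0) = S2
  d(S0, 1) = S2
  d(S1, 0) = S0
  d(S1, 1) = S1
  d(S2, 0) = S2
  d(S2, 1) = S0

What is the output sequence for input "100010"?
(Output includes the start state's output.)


Start: S0 (output Y)
  --1--> S2 (output Z)
  --0--> S2 (output Z)
  --0--> S2 (output Z)
  --0--> S2 (output Z)
  --1--> S0 (output Y)
  --0--> S2 (output Z)

"YZZZZYZ"


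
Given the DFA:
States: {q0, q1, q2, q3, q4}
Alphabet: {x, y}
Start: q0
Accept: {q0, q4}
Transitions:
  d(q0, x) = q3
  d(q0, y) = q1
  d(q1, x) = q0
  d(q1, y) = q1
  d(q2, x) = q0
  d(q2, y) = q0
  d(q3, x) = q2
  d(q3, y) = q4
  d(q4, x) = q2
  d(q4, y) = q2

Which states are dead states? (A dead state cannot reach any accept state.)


Forward reachability from each state:
  q0 -> reaches accept state q0 (live)
  q1 -> reaches accept state q0 (live)
  q2 -> reaches accept state q0 (live)
  q3 -> reaches accept state q0 (live)
  q4 -> reaches accept state q0 (live)

None (all states can reach an accept state)


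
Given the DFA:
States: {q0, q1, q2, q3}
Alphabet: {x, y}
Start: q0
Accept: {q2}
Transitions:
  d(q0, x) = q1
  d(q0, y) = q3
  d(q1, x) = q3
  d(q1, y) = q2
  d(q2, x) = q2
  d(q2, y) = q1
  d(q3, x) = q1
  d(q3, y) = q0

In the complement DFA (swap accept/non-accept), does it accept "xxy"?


Trace: q0 -> q1 -> q3 -> q0
Final: q0
Original accept: {q2}
Complement: q0 is not in original accept

Yes, complement accepts (original rejects)


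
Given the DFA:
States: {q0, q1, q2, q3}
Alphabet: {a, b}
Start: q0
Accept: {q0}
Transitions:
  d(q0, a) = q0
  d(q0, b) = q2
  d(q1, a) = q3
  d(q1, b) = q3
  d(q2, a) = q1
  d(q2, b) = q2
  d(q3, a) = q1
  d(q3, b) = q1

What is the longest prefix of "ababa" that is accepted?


Run the DFA, marking each prefix where the state is accepting:
  "" -> q0 [accept]
  "a" -> q0 [accept]
  "ab" -> q2 [reject]
  "aba" -> q1 [reject]
  "abab" -> q3 [reject]
  "ababa" -> q1 [reject]

"a"


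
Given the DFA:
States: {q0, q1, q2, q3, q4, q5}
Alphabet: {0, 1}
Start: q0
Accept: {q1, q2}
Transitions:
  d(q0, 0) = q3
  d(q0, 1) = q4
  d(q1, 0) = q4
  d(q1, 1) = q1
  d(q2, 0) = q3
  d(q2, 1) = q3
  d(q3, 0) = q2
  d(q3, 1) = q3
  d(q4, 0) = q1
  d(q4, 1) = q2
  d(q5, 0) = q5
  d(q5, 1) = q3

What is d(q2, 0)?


Looking up transition d(q2, 0)

q3


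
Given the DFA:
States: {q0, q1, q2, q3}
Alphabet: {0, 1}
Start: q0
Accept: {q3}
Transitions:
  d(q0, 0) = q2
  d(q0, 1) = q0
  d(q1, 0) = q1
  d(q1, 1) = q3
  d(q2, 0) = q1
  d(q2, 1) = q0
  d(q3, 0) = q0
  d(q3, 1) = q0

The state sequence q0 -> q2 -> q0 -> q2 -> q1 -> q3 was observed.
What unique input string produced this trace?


Trace back each transition to find the symbol:
  q0 --[0]--> q2
  q2 --[1]--> q0
  q0 --[0]--> q2
  q2 --[0]--> q1
  q1 --[1]--> q3

"01001"


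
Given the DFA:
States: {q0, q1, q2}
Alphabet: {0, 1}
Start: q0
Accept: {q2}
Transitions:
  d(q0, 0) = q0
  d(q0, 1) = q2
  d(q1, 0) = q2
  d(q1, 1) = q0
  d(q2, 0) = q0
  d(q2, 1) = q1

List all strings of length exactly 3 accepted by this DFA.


All strings of length 3: 8 total
Accepted: 3

"001", "101", "110"


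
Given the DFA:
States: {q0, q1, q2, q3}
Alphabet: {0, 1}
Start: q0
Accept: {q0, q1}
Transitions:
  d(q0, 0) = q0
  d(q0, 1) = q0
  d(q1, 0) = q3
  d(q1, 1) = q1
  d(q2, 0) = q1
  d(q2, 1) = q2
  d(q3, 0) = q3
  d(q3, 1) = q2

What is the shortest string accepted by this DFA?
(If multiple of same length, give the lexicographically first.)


BFS by string length (lex-first path to each state shown):
  len 0: q0<-""
Found accept state at length 0.

"" (empty string)


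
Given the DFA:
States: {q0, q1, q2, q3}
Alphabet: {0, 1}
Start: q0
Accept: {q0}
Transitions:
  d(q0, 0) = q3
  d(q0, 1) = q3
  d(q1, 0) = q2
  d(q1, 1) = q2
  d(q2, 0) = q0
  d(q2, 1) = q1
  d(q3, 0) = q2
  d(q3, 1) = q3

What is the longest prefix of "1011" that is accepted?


Run the DFA, marking each prefix where the state is accepting:
  "" -> q0 [accept]
  "1" -> q3 [reject]
  "10" -> q2 [reject]
  "101" -> q1 [reject]
  "1011" -> q2 [reject]

""


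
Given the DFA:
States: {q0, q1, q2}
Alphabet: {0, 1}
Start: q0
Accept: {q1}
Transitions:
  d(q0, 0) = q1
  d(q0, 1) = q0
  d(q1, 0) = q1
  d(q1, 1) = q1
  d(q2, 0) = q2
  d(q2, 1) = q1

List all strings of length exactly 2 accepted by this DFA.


All strings of length 2: 4 total
Accepted: 3

"00", "01", "10"


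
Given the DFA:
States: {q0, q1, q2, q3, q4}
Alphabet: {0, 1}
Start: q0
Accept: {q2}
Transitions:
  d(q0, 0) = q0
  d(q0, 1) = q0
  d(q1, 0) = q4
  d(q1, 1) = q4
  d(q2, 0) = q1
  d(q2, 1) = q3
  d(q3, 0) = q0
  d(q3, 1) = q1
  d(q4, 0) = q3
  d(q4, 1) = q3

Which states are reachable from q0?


BFS from q0:
  layer 0: {q0}

{q0}


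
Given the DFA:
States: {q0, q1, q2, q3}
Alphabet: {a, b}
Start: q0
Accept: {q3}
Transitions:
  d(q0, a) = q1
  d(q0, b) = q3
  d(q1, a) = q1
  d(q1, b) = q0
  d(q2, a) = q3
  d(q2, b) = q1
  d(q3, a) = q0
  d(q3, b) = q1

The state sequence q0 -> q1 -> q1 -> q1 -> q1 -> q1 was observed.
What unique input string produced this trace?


Trace back each transition to find the symbol:
  q0 --[a]--> q1
  q1 --[a]--> q1
  q1 --[a]--> q1
  q1 --[a]--> q1
  q1 --[a]--> q1

"aaaaa"


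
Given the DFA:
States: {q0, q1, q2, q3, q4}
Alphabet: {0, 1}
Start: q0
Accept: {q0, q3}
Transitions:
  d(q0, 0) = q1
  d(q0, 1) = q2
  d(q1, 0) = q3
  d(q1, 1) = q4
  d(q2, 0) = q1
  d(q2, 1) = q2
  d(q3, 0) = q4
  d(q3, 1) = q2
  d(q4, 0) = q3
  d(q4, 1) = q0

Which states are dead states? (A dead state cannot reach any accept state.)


Forward reachability from each state:
  q0 -> reaches accept state q0 (live)
  q1 -> reaches accept state q0 (live)
  q2 -> reaches accept state q0 (live)
  q3 -> reaches accept state q0 (live)
  q4 -> reaches accept state q0 (live)

None (all states can reach an accept state)


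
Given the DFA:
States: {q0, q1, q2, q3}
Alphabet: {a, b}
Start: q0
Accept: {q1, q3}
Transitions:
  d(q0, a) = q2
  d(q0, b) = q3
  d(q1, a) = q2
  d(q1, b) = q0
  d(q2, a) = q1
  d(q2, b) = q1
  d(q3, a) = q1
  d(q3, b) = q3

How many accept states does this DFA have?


Accept states listed: {q1, q3}
Counting: q1(1) q3(2)

2


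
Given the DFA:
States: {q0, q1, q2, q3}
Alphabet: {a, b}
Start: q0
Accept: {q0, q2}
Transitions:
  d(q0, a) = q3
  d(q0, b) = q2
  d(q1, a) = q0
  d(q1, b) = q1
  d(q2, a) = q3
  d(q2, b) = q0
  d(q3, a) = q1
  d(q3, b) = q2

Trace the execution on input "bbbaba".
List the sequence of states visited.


Input: bbbaba
d(q0, b) = q2
d(q2, b) = q0
d(q0, b) = q2
d(q2, a) = q3
d(q3, b) = q2
d(q2, a) = q3


q0 -> q2 -> q0 -> q2 -> q3 -> q2 -> q3


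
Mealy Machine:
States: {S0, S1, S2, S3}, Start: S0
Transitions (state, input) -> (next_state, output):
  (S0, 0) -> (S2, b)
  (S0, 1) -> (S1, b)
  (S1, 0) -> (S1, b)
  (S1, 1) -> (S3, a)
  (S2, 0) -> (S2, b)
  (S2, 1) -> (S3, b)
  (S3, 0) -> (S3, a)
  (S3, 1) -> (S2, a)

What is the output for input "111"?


Step-by-step:
  (S0, 1) -> (S1, b)
  (S1, 1) -> (S3, a)
  (S3, 1) -> (S2, a)

"baa"


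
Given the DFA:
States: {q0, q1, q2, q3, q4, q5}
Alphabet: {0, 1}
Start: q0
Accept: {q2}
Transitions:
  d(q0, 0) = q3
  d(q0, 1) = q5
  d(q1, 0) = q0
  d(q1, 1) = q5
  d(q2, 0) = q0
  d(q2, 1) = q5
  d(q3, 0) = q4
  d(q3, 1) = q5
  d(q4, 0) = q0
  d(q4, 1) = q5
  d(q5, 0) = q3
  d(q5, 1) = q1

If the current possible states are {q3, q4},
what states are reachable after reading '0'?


Apply transition on '0' from each current state:
  d(q3, 0) = q4
  d(q4, 0) = q0

{q0, q4}


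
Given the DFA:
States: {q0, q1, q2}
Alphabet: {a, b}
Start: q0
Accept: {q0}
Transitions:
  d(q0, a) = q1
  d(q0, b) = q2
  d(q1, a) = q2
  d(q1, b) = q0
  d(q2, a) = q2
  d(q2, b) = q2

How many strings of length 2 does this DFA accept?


Enumerating all length-2 strings:
  "aa" -> q2 [reject]
  "ab" -> q0 [accept]
  "ba" -> q2 [reject]
  "bb" -> q2 [reject]

1 out of 4


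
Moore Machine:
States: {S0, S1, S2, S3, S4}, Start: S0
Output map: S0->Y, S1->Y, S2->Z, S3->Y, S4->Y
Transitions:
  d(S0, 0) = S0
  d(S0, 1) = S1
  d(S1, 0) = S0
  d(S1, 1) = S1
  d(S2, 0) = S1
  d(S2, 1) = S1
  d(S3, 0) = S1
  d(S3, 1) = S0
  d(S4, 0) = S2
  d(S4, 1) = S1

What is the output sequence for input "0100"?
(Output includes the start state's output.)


Start: S0 (output Y)
  --0--> S0 (output Y)
  --1--> S1 (output Y)
  --0--> S0 (output Y)
  --0--> S0 (output Y)

"YYYYY"


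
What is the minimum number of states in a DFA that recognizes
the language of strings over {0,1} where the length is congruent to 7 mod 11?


States track (length) mod 11.
Need 11 states: one per remainder 0..10; accept = remainder 7.

11


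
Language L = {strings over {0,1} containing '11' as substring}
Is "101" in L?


'11' does not occur

No, "101" is not in L


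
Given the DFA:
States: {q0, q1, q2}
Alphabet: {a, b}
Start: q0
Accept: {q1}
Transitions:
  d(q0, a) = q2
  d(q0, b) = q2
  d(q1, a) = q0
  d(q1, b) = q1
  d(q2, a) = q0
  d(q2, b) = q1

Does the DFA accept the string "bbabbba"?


Trace: q0 -> q2 -> q1 -> q0 -> q2 -> q1 -> q1 -> q0
Final state: q0
Accept states: {q1}

No, rejected (final state q0 is not an accept state)


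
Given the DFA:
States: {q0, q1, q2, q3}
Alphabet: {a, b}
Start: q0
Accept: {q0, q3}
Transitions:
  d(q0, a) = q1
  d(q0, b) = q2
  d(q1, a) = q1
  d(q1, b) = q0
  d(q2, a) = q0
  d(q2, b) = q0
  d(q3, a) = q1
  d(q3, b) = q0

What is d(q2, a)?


Looking up transition d(q2, a)

q0


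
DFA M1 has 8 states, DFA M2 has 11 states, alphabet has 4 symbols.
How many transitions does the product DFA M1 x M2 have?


Product DFA has 8 * 11 = 88 states.
Each has 4 transitions: 88 * 4 = 352

352


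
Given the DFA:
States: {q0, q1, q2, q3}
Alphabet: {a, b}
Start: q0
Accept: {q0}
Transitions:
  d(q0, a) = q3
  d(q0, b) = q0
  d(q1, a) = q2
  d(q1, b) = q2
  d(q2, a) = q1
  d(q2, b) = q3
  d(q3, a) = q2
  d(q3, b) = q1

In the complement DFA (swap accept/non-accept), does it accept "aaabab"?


Trace: q0 -> q3 -> q2 -> q1 -> q2 -> q1 -> q2
Final: q2
Original accept: {q0}
Complement: q2 is not in original accept

Yes, complement accepts (original rejects)


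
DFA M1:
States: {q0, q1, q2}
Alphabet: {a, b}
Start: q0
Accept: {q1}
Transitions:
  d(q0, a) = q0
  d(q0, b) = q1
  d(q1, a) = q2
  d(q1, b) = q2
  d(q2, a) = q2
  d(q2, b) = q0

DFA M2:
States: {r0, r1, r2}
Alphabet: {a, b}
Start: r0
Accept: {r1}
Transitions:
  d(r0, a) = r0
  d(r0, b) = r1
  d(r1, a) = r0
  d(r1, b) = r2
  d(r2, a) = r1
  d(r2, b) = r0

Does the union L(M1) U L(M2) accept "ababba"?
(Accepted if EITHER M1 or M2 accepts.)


M1: final=q2 accepted=False
M2: final=r1 accepted=True

Yes, union accepts


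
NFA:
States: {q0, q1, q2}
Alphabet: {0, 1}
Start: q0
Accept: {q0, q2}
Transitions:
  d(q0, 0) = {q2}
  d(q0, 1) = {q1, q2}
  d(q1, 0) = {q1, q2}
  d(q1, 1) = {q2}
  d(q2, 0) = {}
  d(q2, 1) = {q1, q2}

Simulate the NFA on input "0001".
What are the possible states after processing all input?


Start: {q0}
  --0--> {q2}
  --0--> {}
  --0--> {}
  --1--> {}

{} (empty set, no valid transitions)


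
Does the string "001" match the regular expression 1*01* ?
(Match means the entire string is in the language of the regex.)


|string| = 3; first = '0'; last = '1'

No, "001" does not match 1*01*


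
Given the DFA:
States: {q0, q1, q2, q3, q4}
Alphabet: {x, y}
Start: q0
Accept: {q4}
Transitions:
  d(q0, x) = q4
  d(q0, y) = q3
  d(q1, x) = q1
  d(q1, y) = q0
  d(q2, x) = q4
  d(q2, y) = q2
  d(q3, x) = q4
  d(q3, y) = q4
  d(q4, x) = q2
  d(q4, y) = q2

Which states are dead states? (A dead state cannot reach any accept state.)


Forward reachability from each state:
  q0 -> reaches accept state q4 (live)
  q1 -> reaches accept state q4 (live)
  q2 -> reaches accept state q4 (live)
  q3 -> reaches accept state q4 (live)
  q4 -> reaches accept state q4 (live)

None (all states can reach an accept state)


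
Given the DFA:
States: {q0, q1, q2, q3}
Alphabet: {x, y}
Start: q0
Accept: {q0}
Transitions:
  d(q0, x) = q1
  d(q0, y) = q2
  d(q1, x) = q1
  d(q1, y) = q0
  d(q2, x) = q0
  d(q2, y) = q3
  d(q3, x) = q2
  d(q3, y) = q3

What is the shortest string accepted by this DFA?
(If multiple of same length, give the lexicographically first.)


BFS by string length (lex-first path to each state shown):
  len 0: q0<-""
Found accept state at length 0.

"" (empty string)


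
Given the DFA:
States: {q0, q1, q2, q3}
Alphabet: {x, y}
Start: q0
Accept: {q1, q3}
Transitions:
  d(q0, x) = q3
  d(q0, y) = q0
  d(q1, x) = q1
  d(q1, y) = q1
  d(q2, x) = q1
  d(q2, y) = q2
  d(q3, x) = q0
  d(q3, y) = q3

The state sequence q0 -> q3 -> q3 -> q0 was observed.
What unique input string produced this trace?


Trace back each transition to find the symbol:
  q0 --[x]--> q3
  q3 --[y]--> q3
  q3 --[x]--> q0

"xyx"


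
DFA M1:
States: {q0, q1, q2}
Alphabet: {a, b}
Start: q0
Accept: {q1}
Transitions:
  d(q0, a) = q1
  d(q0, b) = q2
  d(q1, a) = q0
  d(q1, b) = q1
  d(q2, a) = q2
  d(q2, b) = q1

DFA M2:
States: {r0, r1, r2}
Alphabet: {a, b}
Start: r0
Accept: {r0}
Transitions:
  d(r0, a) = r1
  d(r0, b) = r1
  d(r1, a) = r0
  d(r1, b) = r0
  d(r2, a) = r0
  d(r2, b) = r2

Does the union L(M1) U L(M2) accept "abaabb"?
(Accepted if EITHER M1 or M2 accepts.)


M1: final=q1 accepted=True
M2: final=r0 accepted=True

Yes, union accepts


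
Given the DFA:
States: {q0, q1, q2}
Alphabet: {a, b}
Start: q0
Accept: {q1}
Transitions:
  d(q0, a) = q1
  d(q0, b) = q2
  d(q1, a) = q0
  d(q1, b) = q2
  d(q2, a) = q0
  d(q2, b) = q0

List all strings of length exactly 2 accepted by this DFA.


All strings of length 2: 4 total
Accepted: 0

None


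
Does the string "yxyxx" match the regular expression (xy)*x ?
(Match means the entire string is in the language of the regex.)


|string| = 5; first = 'y'; last = 'x'

No, "yxyxx" does not match (xy)*x


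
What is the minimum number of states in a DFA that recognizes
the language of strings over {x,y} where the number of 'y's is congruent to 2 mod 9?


States track (count of 'y') mod 9.
Need 9 states: one per remainder 0..8; accept = remainder 2.

9


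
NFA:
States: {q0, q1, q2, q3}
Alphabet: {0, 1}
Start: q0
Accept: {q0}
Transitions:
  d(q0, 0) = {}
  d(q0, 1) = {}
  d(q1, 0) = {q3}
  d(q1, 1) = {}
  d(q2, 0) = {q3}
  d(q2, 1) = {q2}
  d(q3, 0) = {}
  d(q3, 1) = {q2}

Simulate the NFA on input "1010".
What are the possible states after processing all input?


Start: {q0}
  --1--> {}
  --0--> {}
  --1--> {}
  --0--> {}

{} (empty set, no valid transitions)


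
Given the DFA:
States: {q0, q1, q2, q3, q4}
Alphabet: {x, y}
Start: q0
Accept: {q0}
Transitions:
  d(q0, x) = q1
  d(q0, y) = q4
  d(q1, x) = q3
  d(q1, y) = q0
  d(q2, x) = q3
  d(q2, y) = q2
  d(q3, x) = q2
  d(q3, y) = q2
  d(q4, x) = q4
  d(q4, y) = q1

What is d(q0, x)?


Looking up transition d(q0, x)

q1


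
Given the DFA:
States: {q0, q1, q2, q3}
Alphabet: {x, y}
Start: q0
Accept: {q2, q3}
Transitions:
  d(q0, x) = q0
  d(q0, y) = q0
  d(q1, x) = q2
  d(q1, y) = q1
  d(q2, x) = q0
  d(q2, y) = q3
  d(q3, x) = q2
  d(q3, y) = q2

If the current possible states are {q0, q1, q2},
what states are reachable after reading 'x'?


Apply transition on 'x' from each current state:
  d(q0, x) = q0
  d(q1, x) = q2
  d(q2, x) = q0

{q0, q2}


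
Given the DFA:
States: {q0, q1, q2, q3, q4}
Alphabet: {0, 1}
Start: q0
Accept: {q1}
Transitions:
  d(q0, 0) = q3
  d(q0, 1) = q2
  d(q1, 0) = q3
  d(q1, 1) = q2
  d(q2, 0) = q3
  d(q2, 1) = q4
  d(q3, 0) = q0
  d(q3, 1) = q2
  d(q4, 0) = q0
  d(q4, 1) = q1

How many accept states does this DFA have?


Accept states listed: {q1}
Counting: q1(1)

1


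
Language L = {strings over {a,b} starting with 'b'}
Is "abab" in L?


first symbol = 'a'

No, "abab" is not in L


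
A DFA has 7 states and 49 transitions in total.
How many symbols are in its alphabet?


Each state has exactly one transition per symbol.
|alphabet| = transitions / states = 49 / 7 = 7

7


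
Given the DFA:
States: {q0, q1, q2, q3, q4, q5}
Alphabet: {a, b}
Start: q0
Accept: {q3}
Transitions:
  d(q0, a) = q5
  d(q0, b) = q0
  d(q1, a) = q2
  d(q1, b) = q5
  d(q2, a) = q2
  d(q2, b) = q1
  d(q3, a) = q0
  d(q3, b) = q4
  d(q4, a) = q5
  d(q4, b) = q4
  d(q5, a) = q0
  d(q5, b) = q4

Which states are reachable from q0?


BFS from q0:
  layer 0: {q0}
  layer 1: {q5}
  layer 2: {q4}

{q0, q4, q5}


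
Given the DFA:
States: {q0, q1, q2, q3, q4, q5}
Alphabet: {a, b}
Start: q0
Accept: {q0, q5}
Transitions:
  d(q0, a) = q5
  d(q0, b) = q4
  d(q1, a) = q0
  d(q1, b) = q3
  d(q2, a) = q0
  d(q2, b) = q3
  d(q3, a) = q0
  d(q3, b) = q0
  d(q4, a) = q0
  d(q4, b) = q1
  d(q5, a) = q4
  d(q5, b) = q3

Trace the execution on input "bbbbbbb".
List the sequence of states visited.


Input: bbbbbbb
d(q0, b) = q4
d(q4, b) = q1
d(q1, b) = q3
d(q3, b) = q0
d(q0, b) = q4
d(q4, b) = q1
d(q1, b) = q3


q0 -> q4 -> q1 -> q3 -> q0 -> q4 -> q1 -> q3


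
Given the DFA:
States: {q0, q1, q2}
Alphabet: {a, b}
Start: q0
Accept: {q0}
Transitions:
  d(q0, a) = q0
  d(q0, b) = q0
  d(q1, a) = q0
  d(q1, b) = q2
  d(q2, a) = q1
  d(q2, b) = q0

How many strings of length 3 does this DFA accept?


Enumerating all length-3 strings:
  "aaa" -> q0 [accept]
  "aab" -> q0 [accept]
  "aba" -> q0 [accept]
  "abb" -> q0 [accept]
  "baa" -> q0 [accept]
  "bab" -> q0 [accept]
  "bba" -> q0 [accept]
  "bbb" -> q0 [accept]

8 out of 8


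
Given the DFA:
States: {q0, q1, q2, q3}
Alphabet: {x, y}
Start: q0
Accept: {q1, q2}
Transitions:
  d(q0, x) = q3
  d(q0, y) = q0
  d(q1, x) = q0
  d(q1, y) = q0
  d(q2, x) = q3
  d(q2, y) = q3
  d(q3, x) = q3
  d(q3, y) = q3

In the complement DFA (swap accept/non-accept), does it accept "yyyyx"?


Trace: q0 -> q0 -> q0 -> q0 -> q0 -> q3
Final: q3
Original accept: {q1, q2}
Complement: q3 is not in original accept

Yes, complement accepts (original rejects)


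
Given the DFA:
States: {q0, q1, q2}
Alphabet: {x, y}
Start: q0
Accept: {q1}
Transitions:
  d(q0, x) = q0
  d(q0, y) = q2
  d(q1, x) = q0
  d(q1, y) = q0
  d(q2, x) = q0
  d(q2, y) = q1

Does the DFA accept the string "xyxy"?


Trace: q0 -> q0 -> q2 -> q0 -> q2
Final state: q2
Accept states: {q1}

No, rejected (final state q2 is not an accept state)


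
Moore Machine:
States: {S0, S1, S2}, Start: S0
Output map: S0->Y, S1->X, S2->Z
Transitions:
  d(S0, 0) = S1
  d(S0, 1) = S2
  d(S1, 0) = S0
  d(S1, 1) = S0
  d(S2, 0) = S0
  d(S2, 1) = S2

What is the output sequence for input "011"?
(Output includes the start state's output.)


Start: S0 (output Y)
  --0--> S1 (output X)
  --1--> S0 (output Y)
  --1--> S2 (output Z)

"YXYZ"


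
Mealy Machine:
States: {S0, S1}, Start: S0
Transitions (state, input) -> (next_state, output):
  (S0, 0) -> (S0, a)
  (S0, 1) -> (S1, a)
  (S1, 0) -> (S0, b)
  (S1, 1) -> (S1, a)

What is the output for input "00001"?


Step-by-step:
  (S0, 0) -> (S0, a)
  (S0, 0) -> (S0, a)
  (S0, 0) -> (S0, a)
  (S0, 0) -> (S0, a)
  (S0, 1) -> (S1, a)

"aaaaa"


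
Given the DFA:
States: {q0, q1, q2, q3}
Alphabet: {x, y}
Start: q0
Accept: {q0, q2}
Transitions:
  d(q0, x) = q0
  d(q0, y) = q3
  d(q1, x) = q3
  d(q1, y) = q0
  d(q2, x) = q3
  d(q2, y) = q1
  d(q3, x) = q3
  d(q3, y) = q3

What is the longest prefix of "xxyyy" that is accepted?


Run the DFA, marking each prefix where the state is accepting:
  "" -> q0 [accept]
  "x" -> q0 [accept]
  "xx" -> q0 [accept]
  "xxy" -> q3 [reject]
  "xxyy" -> q3 [reject]
  "xxyyy" -> q3 [reject]

"xx"


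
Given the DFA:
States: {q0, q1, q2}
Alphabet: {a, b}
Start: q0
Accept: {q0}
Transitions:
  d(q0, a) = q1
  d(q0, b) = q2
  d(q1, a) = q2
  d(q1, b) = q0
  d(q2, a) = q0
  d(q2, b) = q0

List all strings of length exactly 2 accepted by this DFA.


All strings of length 2: 4 total
Accepted: 3

"ab", "ba", "bb"


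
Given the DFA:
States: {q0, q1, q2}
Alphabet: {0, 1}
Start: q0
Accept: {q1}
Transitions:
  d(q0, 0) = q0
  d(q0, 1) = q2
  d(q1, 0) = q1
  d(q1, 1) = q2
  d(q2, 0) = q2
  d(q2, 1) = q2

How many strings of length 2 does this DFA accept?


Enumerating all length-2 strings:
  "00" -> q0 [reject]
  "01" -> q2 [reject]
  "10" -> q2 [reject]
  "11" -> q2 [reject]

0 out of 4


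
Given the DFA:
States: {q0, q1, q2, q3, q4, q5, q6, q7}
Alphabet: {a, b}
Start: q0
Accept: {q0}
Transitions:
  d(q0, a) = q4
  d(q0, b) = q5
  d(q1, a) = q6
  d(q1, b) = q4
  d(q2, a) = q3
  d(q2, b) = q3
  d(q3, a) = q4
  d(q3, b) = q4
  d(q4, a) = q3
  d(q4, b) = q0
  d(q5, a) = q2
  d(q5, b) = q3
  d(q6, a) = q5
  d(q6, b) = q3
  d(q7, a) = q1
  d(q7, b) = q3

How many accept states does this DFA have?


Accept states listed: {q0}
Counting: q0(1)

1


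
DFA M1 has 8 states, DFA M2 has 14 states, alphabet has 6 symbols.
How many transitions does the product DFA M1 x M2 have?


Product DFA has 8 * 14 = 112 states.
Each has 6 transitions: 112 * 6 = 672

672


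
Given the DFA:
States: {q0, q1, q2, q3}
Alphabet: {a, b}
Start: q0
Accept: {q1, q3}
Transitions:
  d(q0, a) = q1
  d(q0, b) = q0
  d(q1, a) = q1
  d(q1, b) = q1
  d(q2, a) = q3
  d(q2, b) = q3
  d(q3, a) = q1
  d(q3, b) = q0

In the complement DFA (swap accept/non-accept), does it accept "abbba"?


Trace: q0 -> q1 -> q1 -> q1 -> q1 -> q1
Final: q1
Original accept: {q1, q3}
Complement: q1 is in original accept

No, complement rejects (original accepts)


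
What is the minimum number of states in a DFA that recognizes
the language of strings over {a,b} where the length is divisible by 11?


States track (length) mod 11.
Need 11 states: one per remainder 0..10; accept = remainder 0.

11


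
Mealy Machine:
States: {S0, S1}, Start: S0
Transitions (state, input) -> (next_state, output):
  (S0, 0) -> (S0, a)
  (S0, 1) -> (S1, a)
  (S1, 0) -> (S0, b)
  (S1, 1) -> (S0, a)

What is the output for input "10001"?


Step-by-step:
  (S0, 1) -> (S1, a)
  (S1, 0) -> (S0, b)
  (S0, 0) -> (S0, a)
  (S0, 0) -> (S0, a)
  (S0, 1) -> (S1, a)

"abaaa"


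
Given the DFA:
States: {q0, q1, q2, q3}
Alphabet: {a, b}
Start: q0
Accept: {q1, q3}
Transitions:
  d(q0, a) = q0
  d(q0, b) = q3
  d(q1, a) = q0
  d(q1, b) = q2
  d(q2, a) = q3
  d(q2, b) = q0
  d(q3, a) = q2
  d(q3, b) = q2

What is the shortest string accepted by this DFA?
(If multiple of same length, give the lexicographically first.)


BFS by string length (lex-first path to each state shown):
  len 0: q0<-""
  len 1: q0<-"a", q3<-"b"
Found accept state at length 1.

"b"


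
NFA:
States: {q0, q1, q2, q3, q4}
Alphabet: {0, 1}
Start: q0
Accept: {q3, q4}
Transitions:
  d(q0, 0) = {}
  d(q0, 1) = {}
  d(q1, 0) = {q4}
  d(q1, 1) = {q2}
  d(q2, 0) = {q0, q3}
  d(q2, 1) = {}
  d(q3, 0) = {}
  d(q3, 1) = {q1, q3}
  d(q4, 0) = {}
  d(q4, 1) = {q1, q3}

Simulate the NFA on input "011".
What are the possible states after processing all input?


Start: {q0}
  --0--> {}
  --1--> {}
  --1--> {}

{} (empty set, no valid transitions)


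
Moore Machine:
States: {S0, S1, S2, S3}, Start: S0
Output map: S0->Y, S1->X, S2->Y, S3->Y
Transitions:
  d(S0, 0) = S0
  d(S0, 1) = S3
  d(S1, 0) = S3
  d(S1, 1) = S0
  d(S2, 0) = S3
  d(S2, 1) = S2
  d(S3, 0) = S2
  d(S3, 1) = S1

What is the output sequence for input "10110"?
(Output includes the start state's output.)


Start: S0 (output Y)
  --1--> S3 (output Y)
  --0--> S2 (output Y)
  --1--> S2 (output Y)
  --1--> S2 (output Y)
  --0--> S3 (output Y)

"YYYYYY"


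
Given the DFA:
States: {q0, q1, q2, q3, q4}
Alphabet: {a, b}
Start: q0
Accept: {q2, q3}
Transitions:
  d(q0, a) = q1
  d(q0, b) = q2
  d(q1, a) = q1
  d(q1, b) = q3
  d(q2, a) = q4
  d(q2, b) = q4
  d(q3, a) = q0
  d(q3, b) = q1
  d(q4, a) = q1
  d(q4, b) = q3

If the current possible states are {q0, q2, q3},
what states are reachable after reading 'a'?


Apply transition on 'a' from each current state:
  d(q0, a) = q1
  d(q2, a) = q4
  d(q3, a) = q0

{q0, q1, q4}


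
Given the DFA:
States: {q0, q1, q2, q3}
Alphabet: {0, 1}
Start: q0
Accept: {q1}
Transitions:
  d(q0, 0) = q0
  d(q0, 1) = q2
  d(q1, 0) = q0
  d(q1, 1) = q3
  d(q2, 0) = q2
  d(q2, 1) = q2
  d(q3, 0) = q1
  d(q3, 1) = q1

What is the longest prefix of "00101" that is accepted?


Run the DFA, marking each prefix where the state is accepting:
  "" -> q0 [reject]
  "0" -> q0 [reject]
  "00" -> q0 [reject]
  "001" -> q2 [reject]
  "0010" -> q2 [reject]
  "00101" -> q2 [reject]

No prefix is accepted


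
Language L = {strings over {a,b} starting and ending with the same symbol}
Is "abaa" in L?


first = 'a', last = 'a'

Yes, "abaa" is in L


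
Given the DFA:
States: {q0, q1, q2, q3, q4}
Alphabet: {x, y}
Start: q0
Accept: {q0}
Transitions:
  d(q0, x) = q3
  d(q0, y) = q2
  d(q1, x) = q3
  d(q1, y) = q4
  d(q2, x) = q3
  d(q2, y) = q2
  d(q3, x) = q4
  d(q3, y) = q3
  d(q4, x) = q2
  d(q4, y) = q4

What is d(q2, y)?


Looking up transition d(q2, y)

q2


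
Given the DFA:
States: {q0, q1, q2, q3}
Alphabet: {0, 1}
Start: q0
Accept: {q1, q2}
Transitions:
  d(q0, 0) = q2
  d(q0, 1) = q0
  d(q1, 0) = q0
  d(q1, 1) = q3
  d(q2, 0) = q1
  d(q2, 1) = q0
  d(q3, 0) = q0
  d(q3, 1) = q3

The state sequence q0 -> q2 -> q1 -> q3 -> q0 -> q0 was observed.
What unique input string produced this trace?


Trace back each transition to find the symbol:
  q0 --[0]--> q2
  q2 --[0]--> q1
  q1 --[1]--> q3
  q3 --[0]--> q0
  q0 --[1]--> q0

"00101"


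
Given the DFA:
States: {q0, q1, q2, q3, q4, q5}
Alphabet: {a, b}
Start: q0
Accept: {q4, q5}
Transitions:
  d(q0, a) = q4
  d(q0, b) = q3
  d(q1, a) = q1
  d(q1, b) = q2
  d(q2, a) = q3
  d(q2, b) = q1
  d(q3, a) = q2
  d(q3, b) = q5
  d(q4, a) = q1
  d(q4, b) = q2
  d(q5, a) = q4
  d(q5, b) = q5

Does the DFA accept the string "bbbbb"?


Trace: q0 -> q3 -> q5 -> q5 -> q5 -> q5
Final state: q5
Accept states: {q4, q5}

Yes, accepted (final state q5 is an accept state)


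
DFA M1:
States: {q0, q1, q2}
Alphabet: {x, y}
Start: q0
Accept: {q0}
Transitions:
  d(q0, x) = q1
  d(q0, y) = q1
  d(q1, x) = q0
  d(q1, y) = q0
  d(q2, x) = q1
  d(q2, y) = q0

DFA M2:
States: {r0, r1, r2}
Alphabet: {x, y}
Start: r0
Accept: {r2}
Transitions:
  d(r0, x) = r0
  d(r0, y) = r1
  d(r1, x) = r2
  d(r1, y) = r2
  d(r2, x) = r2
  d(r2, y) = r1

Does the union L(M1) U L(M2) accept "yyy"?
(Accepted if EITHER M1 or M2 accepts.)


M1: final=q1 accepted=False
M2: final=r1 accepted=False

No, union rejects (neither accepts)


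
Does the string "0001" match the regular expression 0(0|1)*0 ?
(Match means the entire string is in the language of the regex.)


|string| = 4; first = '0'; last = '1'

No, "0001" does not match 0(0|1)*0


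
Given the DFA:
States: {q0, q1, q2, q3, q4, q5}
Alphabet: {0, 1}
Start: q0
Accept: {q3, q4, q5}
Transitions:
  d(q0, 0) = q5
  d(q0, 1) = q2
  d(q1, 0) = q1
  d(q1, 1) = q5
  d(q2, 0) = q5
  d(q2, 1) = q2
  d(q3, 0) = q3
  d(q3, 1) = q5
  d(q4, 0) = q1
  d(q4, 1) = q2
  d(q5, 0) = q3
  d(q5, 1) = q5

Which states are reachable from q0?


BFS from q0:
  layer 0: {q0}
  layer 1: {q2, q5}
  layer 2: {q3}

{q0, q2, q3, q5}


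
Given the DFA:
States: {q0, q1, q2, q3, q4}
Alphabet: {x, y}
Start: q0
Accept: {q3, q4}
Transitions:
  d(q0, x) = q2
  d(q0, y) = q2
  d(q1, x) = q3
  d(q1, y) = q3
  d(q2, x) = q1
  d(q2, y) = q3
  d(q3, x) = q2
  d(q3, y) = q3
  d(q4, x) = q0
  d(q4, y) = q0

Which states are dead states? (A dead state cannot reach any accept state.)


Forward reachability from each state:
  q0 -> reaches accept state q3 (live)
  q1 -> reaches accept state q3 (live)
  q2 -> reaches accept state q3 (live)
  q3 -> reaches accept state q3 (live)
  q4 -> reaches accept state q3 (live)

None (all states can reach an accept state)


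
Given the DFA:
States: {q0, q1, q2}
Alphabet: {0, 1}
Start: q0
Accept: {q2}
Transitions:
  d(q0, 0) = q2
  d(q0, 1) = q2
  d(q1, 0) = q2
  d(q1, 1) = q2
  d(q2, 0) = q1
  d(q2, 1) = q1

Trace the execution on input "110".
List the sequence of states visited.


Input: 110
d(q0, 1) = q2
d(q2, 1) = q1
d(q1, 0) = q2


q0 -> q2 -> q1 -> q2


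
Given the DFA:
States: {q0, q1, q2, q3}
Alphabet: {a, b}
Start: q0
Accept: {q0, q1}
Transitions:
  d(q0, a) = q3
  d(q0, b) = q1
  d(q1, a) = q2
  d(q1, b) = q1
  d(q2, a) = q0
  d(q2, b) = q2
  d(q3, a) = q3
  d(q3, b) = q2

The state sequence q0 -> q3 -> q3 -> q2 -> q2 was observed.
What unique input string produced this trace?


Trace back each transition to find the symbol:
  q0 --[a]--> q3
  q3 --[a]--> q3
  q3 --[b]--> q2
  q2 --[b]--> q2

"aabb"


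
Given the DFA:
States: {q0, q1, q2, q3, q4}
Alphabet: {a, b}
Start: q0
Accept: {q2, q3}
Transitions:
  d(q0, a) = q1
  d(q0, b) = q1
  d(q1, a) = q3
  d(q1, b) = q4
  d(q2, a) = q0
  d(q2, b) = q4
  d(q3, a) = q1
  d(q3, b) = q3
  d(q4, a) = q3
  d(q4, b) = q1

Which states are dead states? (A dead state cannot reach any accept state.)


Forward reachability from each state:
  q0 -> reaches accept state q3 (live)
  q1 -> reaches accept state q3 (live)
  q2 -> reaches accept state q2 (live)
  q3 -> reaches accept state q3 (live)
  q4 -> reaches accept state q3 (live)

None (all states can reach an accept state)


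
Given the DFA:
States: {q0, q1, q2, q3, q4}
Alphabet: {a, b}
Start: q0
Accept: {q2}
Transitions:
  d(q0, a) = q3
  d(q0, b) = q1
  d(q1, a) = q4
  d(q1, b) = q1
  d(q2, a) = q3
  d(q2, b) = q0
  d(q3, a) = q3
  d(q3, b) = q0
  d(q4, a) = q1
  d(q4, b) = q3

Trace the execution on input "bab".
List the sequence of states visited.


Input: bab
d(q0, b) = q1
d(q1, a) = q4
d(q4, b) = q3


q0 -> q1 -> q4 -> q3


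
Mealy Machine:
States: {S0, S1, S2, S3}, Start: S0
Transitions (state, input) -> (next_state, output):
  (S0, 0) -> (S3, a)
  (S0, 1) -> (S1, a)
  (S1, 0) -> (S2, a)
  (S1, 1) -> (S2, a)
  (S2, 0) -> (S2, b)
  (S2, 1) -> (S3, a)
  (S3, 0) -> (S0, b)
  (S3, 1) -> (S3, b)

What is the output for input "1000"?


Step-by-step:
  (S0, 1) -> (S1, a)
  (S1, 0) -> (S2, a)
  (S2, 0) -> (S2, b)
  (S2, 0) -> (S2, b)

"aabb"


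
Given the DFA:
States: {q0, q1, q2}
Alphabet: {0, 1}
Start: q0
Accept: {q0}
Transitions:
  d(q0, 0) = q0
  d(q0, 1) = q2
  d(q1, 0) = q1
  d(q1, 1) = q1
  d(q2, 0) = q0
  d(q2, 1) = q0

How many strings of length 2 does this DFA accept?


Enumerating all length-2 strings:
  "00" -> q0 [accept]
  "01" -> q2 [reject]
  "10" -> q0 [accept]
  "11" -> q0 [accept]

3 out of 4


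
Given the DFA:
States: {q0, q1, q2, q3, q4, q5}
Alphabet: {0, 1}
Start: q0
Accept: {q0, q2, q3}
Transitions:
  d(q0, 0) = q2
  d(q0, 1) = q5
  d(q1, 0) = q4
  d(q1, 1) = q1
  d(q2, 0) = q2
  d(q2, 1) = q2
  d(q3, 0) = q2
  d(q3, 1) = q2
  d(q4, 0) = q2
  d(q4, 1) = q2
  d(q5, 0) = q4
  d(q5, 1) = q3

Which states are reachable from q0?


BFS from q0:
  layer 0: {q0}
  layer 1: {q2, q5}
  layer 2: {q3, q4}

{q0, q2, q3, q4, q5}


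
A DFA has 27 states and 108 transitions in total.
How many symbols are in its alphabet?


Each state has exactly one transition per symbol.
|alphabet| = transitions / states = 108 / 27 = 4

4


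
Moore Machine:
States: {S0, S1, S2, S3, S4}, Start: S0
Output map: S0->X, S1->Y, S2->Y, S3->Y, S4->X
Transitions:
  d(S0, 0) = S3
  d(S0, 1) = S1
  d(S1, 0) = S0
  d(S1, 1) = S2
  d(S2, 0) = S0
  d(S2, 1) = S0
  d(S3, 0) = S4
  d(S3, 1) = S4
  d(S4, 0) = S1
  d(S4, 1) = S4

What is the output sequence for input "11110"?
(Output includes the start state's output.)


Start: S0 (output X)
  --1--> S1 (output Y)
  --1--> S2 (output Y)
  --1--> S0 (output X)
  --1--> S1 (output Y)
  --0--> S0 (output X)

"XYYXYX"


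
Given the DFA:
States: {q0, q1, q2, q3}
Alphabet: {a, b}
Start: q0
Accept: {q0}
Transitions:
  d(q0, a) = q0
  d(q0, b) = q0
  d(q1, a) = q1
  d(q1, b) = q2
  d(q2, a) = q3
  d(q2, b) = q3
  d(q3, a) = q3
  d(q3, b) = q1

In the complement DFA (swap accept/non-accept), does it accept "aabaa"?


Trace: q0 -> q0 -> q0 -> q0 -> q0 -> q0
Final: q0
Original accept: {q0}
Complement: q0 is in original accept

No, complement rejects (original accepts)


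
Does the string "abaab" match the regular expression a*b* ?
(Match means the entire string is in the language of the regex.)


|string| = 5; first = 'a'; last = 'b'

No, "abaab" does not match a*b*


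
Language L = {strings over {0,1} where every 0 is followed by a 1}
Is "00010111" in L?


'00' present: True; ends with '0': False

No, "00010111" is not in L


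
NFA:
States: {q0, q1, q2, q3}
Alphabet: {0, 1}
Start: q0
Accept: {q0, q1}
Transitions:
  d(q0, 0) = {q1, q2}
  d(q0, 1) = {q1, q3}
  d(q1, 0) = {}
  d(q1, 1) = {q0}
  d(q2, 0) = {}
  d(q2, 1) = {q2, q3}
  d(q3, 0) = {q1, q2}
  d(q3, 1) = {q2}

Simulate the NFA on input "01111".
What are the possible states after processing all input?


Start: {q0}
  --0--> {q1, q2}
  --1--> {q0, q2, q3}
  --1--> {q1, q2, q3}
  --1--> {q0, q2, q3}
  --1--> {q1, q2, q3}

{q1, q2, q3}
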